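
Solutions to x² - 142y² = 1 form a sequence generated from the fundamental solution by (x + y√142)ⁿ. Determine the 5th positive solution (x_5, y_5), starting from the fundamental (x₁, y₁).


Step 1: Find the fundamental solution (x₁, y₁) of x² - 142y² = 1.
  Expand √142 as a continued fraction. a₀ = ⌊√142⌋ = 11; iterate m_{k+1} = d_k·a_k − m_k, d_{k+1} = (142 − m_{k+1}²)/d_k, a_{k+1} = ⌊(a₀ + m_{k+1})/d_{k+1}⌋ (starting m₀ = 0, d₀ = 1), with convergents p_k = a_k·p_{k-1} + p_{k-2}, q_k = a_k·q_{k-1} + q_{k-2} (p₋₁ = 1, q₋₁ = 0):
  k = 0: a₀ = 11; p₀/q₀ = 11/1; p₀² − 142·q₀² = 121 − 142 = -21.
  k = 1: m = 11, d = 21, a = ⌊(11 + 11)/21⌋ = 1; p/q = (1·11 + 1)/(1·1 + 0) = 12/1; p² − 142·q² = 144 − 142 = 2.
  k = 2: m = 10, d = 2, a = ⌊(11 + 10)/2⌋ = 10; p/q = (10·12 + 11)/(10·1 + 1) = 131/11; p² − 142·q² = 17161 − 17182 = -21.
  k = 3: m = 10, d = 21, a = ⌊(11 + 10)/21⌋ = 1; p/q = (1·131 + 12)/(1·11 + 1) = 143/12; p² − 142·q² = 20449 − 20448 = 1.
  The first convergent with p² − 142·q² = 1 gives the fundamental solution (x₁, y₁) = (143, 12).
Step 2: Apply the recurrence (x_{n+1}, y_{n+1}) = (x₁x_n + 142y₁y_n, x₁y_n + y₁x_n) repeatedly.
  From (x_1, y_1) = (143, 12): x_2 = 143·143 + 142·12·12 = 40897; y_2 = 143·12 + 12·143 = 3432.
  From (x_2, y_2) = (40897, 3432): x_3 = 143·40897 + 142·12·3432 = 11696399; y_3 = 143·3432 + 12·40897 = 981540.
  From (x_3, y_3) = (11696399, 981540): x_4 = 143·11696399 + 142·12·981540 = 3345129217; y_4 = 143·981540 + 12·11696399 = 280717008.
  From (x_4, y_4) = (3345129217, 280717008): x_5 = 143·3345129217 + 142·12·280717008 = 956695259663; y_5 = 143·280717008 + 12·3345129217 = 80284082748.
Step 3: Verify x_5² - 142·y_5² = 915265819861654994873569 - 915265819861654994873568 = 1 (should be 1). ✓

(x_1, y_1) = (143, 12); (x_5, y_5) = (956695259663, 80284082748).


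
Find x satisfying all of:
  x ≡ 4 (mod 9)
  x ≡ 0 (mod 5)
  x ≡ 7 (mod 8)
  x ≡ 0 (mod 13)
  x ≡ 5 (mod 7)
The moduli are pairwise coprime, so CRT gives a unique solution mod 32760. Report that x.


Product of moduli M = 9 · 5 · 8 · 13 · 7 = 32760.
Merge one congruence at a time:
  Start: x ≡ 4 (mod 9).
  Combine with x ≡ 0 (mod 5); new modulus lcm = 45.
    Write x = 4 + 9·t and substitute into x ≡ 0 (mod 5): 9·t ≡ 0 − 4 = -4 (mod 5).
    Reduce coefficients mod 5: 4·t ≡ 1 (mod 5).
    The inverse of 4 mod 5 is 4 (since 4·4 = 16 = 3·5 + 1), so t ≡ 4·1 = 4 ≡ 4 (mod 5).
    Then x = 4 + 9·4 = 40, valid modulo lcm(9, 5) = 45: x ≡ 40 (mod 45).
  Combine with x ≡ 7 (mod 8); new modulus lcm = 360.
    Write x = 40 + 45·t and substitute into x ≡ 7 (mod 8): 45·t ≡ 7 − 40 = -33 (mod 8).
    Reduce coefficients mod 8: 5·t ≡ 7 (mod 8).
    The inverse of 5 mod 8 is 5 (since 5·5 = 25 = 3·8 + 1), so t ≡ 5·7 = 35 ≡ 3 (mod 8).
    Then x = 40 + 45·3 = 175, valid modulo lcm(45, 8) = 360: x ≡ 175 (mod 360).
  Combine with x ≡ 0 (mod 13); new modulus lcm = 4680.
    Write x = 175 + 360·t and substitute into x ≡ 0 (mod 13): 360·t ≡ 0 − 175 = -175 (mod 13).
    Reduce coefficients mod 13: 9·t ≡ 7 (mod 13).
    The inverse of 9 mod 13 is 3 (since 9·3 = 27 = 2·13 + 1), so t ≡ 3·7 = 21 ≡ 8 (mod 13).
    Then x = 175 + 360·8 = 3055, valid modulo lcm(360, 13) = 4680: x ≡ 3055 (mod 4680).
  Combine with x ≡ 5 (mod 7); new modulus lcm = 32760.
    Write x = 3055 + 4680·t and substitute into x ≡ 5 (mod 7): 4680·t ≡ 5 − 3055 = -3050 (mod 7).
    Reduce coefficients mod 7: 4·t ≡ 2 (mod 7).
    The inverse of 4 mod 7 is 2 (since 4·2 = 8 = 1·7 + 1), so t ≡ 2·2 = 4 ≡ 4 (mod 7).
    Then x = 3055 + 4680·4 = 21775, valid modulo lcm(4680, 7) = 32760: x ≡ 21775 (mod 32760).
Verify against each original: 21775 mod 9 = 4, 21775 mod 5 = 0, 21775 mod 8 = 7, 21775 mod 13 = 0, 21775 mod 7 = 5.

x ≡ 21775 (mod 32760).


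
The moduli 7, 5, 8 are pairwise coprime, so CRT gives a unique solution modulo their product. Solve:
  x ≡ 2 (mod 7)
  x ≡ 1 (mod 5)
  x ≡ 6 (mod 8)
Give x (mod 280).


Moduli 7, 5, 8 are pairwise coprime; by CRT there is a unique solution modulo M = 7 · 5 · 8 = 280.
Solve pairwise, accumulating the modulus:
  Start with x ≡ 2 (mod 7).
  Combine with x ≡ 1 (mod 5): since gcd(7, 5) = 1, we get a unique residue mod 35.
    Write x = 2 + 7·t and substitute into x ≡ 1 (mod 5): 7·t ≡ 1 − 2 = -1 (mod 5).
    Reduce coefficients mod 5: 2·t ≡ 4 (mod 5).
    The inverse of 2 mod 5 is 3 (since 2·3 = 6 = 1·5 + 1), so t ≡ 3·4 = 12 ≡ 2 (mod 5).
    Then x = 2 + 7·2 = 16, valid modulo lcm(7, 5) = 35: x ≡ 16 (mod 35).
  Combine with x ≡ 6 (mod 8): since gcd(35, 8) = 1, we get a unique residue mod 280.
    Write x = 16 + 35·t and substitute into x ≡ 6 (mod 8): 35·t ≡ 6 − 16 = -10 (mod 8).
    Reduce coefficients mod 8: 3·t ≡ 6 (mod 8).
    The inverse of 3 mod 8 is 3 (since 3·3 = 9 = 1·8 + 1), so t ≡ 3·6 = 18 ≡ 2 (mod 8).
    Then x = 16 + 35·2 = 86, valid modulo lcm(35, 8) = 280: x ≡ 86 (mod 280).
Verify: 86 mod 7 = 2 ✓, 86 mod 5 = 1 ✓, 86 mod 8 = 6 ✓.

x ≡ 86 (mod 280).


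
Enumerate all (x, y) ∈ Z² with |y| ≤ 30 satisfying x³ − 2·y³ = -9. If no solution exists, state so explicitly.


The equation is x³ - 2y³ = -9. For fixed y, x³ = 2·y³ − 9, so a solution requires the RHS to be a perfect cube.
Strategy: iterate y from -30 to 30, compute RHS = 2·y³ − 9, and check whether it is a (positive or negative) perfect cube.
Check small values of y:
  y = 0: RHS = -9 is not a perfect cube.
  y = 1: RHS = -7 is not a perfect cube.
  y = -1: RHS = -11 is not a perfect cube.
  y = 2: RHS = 7 is not a perfect cube.
  y = -2: RHS = -25 is not a perfect cube.
  y = 3: RHS = 45 is not a perfect cube.
  y = -3: RHS = -63 is not a perfect cube.
Continuing the search up to |y| = 30 finds no solutions either.
No (x, y) in the scanned range satisfies the equation.

No integer solutions with |y| ≤ 30.


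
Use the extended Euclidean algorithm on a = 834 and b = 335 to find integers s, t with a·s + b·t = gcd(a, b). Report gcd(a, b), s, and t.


Euclidean algorithm on (834, 335) — divide until remainder is 0:
  834 = 2 · 335 + 164
  335 = 2 · 164 + 7
  164 = 23 · 7 + 3
  7 = 2 · 3 + 1
  3 = 3 · 1 + 0
gcd(834, 335) = 1.
Track Bezout coefficients alongside the remainders: start with r₀ = 834 = a·1 + b·0 (s = 1, t = 0) and r₁ = 335 = a·0 + b·1 (s = 0, t = 1); each new remainder r_{k+1} = r_{k-1} − q_k·r_k inherits s_{k+1} = s_{k-1} − q_k·s_k, t_{k+1} = t_{k-1} − q_k·t_k, so r_k = a·s_k + b·t_k at every step:
  q = 2: r = 164, s = 1 − 2·0 = 1, t = 0 − 2·1 = -2  (check: 834·1 + 335·(-2) = 164)
  q = 2: r = 7, s = 0 − 2·1 = -2, t = 1 − 2·(-2) = 5  (check: 834·(-2) + 335·5 = 7)
  q = 23: r = 3, s = 1 − 23·(-2) = 47, t = -2 − 23·5 = -117  (check: 834·47 + 335·(-117) = 3)
  q = 2: r = 1, s = -2 − 2·47 = -96, t = 5 − 2·(-117) = 239  (check: 834·(-96) + 335·239 = 1)
The row with r = 1 (the gcd) gives the Bezout coefficients s = -96, t = 239.
Result: 834 · (-96) + 335 · (239) = 1.

gcd(834, 335) = 1; s = -96, t = 239 (check: 834·(-96) + 335·239 = 1).


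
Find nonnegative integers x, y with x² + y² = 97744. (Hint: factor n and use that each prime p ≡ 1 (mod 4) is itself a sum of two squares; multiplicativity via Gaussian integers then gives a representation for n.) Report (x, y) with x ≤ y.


Step 1: Factor n = 97744 = 2^4 · 41 · 149.
Step 2: Check the mod-4 condition on each prime factor: 2 = 2 (special); 41 ≡ 1 (mod 4), exponent 1; 149 ≡ 1 (mod 4), exponent 1.
All primes ≡ 3 (mod 4) appear to even exponent (or don't appear), so by the two-squares theorem n IS expressible as a sum of two squares.
Step 3: Build a representation. Group n = k² · m with k = 4 and m = 41 · 149 = 6109 (a product of primes ≡ 1 (mod 4)); a representation of m scales to one of n via (k·x)² + (k·y)² = k²(x² + y²). Each prime p ≡ 1 (mod 4) is itself a sum of two squares; find a² by testing p − a² for a perfect square:
  41: 41 − 1² = 40, 41 − 2² = 37, 41 − 3² = 32, 41 − 4² = 25 = 5² ⇒ 41 = 4² + 5².
  149: 149 − 1² = 148, 149 − 2² = 145, 149 − 3² = 140, 149 − 4² = 133, 149 − 5² = 124, 149 − 6² = 113, 149 − 7² = 100 = 10² ⇒ 149 = 7² + 10².
  Combine using the Brahmagupta–Fibonacci identity (a² + b²)(c² + d²) = (ac − bd)² + (ad + bc)² = (ac + bd)² + (ad − bc)²:
  41 · 149 = 6109: from (4² + 5²)(7² + 10²), take (4·7 − 5·10, 4·10 + 5·7) = (28 − 50, 40 + 35) = (-22, 75); dropping signs (only squares matter) gives (22, 75); check 22² + 75² = 484 + 5625 = 6109 ✓.
  Scale by k = 4: (4·22, 4·75) = (88, 300).
Step 4: Order so x ≤ y and verify: 88² + 300² = 7744 + 90000 = 97744 = n. ✓

n = 97744 = 88² + 300² (one valid representation with x ≤ y).


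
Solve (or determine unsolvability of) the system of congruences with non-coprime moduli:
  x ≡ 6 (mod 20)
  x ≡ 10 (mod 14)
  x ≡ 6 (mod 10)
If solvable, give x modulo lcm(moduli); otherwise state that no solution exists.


Moduli 20, 14, 10 are not pairwise coprime, so CRT works modulo lcm(m_i) when all pairwise compatibility conditions hold.
Pairwise compatibility: gcd(m_i, m_j) must divide a_i - a_j for every pair.
Merge one congruence at a time:
  Start: x ≡ 6 (mod 20).
  Combine with x ≡ 10 (mod 14): gcd(20, 14) = 2; 10 - 6 = 4, which IS divisible by 2, so compatible.
    Write x = 6 + 20·t and substitute into x ≡ 10 (mod 14): 20·t ≡ 10 − 6 = 4 (mod 14).
    Divide the congruence (and modulus) by g = 2: 10·t ≡ 2 (mod 7).
    Reduce coefficients mod 7: 3·t ≡ 2 (mod 7).
    The inverse of 3 mod 7 is 5 (since 3·5 = 15 = 2·7 + 1), so t ≡ 5·2 = 10 ≡ 3 (mod 7).
    Then x = 6 + 20·3 = 66, valid modulo lcm(20, 14) = 140: x ≡ 66 (mod 140).
  Combine with x ≡ 6 (mod 10): gcd(140, 10) = 10; 6 - 66 = -60, which IS divisible by 10, so compatible.
    Write x = 66 + 140·t and substitute into x ≡ 6 (mod 10): 140·t ≡ 6 − 66 = -60 (mod 10).
    Divide the congruence (and modulus) by g = 10: 14·t ≡ -6 (mod 1).
    Modulo 1 every t works; take t = 0.
    Then x = 66 + 140·0 = 66, valid modulo lcm(140, 10) = 140: x ≡ 66 (mod 140).
Verify: 66 mod 20 = 6, 66 mod 14 = 10, 66 mod 10 = 6.

x ≡ 66 (mod 140).


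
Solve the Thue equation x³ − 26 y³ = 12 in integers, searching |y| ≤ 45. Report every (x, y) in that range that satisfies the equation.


The equation is x³ - 26y³ = 12. For fixed y, x³ = 26·y³ + 12, so a solution requires the RHS to be a perfect cube.
Strategy: iterate y from -45 to 45, compute RHS = 26·y³ + 12, and check whether it is a (positive or negative) perfect cube.
Check small values of y:
  y = 0: RHS = 12 is not a perfect cube.
  y = 1: RHS = 38 is not a perfect cube.
  y = -1: RHS = -14 is not a perfect cube.
  y = 2: RHS = 220 is not a perfect cube.
  y = -2: RHS = -196 is not a perfect cube.
  y = 3: RHS = 714 is not a perfect cube.
  y = -3: RHS = -690 is not a perfect cube.
Continuing the search up to |y| = 45 finds no solutions either.
No (x, y) in the scanned range satisfies the equation.

No integer solutions with |y| ≤ 45.


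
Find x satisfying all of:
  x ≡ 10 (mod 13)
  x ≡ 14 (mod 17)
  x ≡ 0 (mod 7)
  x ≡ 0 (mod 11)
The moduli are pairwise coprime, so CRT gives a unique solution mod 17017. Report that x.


Product of moduli M = 13 · 17 · 7 · 11 = 17017.
Merge one congruence at a time:
  Start: x ≡ 10 (mod 13).
  Combine with x ≡ 14 (mod 17); new modulus lcm = 221.
    Write x = 10 + 13·t and substitute into x ≡ 14 (mod 17): 13·t ≡ 14 − 10 = 4 (mod 17).
    The inverse of 13 mod 17 is 4 (since 13·4 = 52 = 3·17 + 1), so t ≡ 4·4 = 16 ≡ 16 (mod 17).
    Then x = 10 + 13·16 = 218, valid modulo lcm(13, 17) = 221: x ≡ 218 (mod 221).
  Combine with x ≡ 0 (mod 7); new modulus lcm = 1547.
    Write x = 218 + 221·t and substitute into x ≡ 0 (mod 7): 221·t ≡ 0 − 218 = -218 (mod 7).
    Reduce coefficients mod 7: 4·t ≡ 6 (mod 7).
    The inverse of 4 mod 7 is 2 (since 4·2 = 8 = 1·7 + 1), so t ≡ 2·6 = 12 ≡ 5 (mod 7).
    Then x = 218 + 221·5 = 1323, valid modulo lcm(221, 7) = 1547: x ≡ 1323 (mod 1547).
  Combine with x ≡ 0 (mod 11); new modulus lcm = 17017.
    Write x = 1323 + 1547·t and substitute into x ≡ 0 (mod 11): 1547·t ≡ 0 − 1323 = -1323 (mod 11).
    Reduce coefficients mod 11: 7·t ≡ 8 (mod 11).
    The inverse of 7 mod 11 is 8 (since 7·8 = 56 = 5·11 + 1), so t ≡ 8·8 = 64 ≡ 9 (mod 11).
    Then x = 1323 + 1547·9 = 15246, valid modulo lcm(1547, 11) = 17017: x ≡ 15246 (mod 17017).
Verify against each original: 15246 mod 13 = 10, 15246 mod 17 = 14, 15246 mod 7 = 0, 15246 mod 11 = 0.

x ≡ 15246 (mod 17017).


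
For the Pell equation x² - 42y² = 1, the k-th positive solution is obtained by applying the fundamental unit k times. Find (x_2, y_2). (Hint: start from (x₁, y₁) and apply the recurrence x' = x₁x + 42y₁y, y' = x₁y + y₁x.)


Step 1: Find the fundamental solution (x₁, y₁) of x² - 42y² = 1.
  Expand √42 as a continued fraction. a₀ = ⌊√42⌋ = 6; iterate m_{k+1} = d_k·a_k − m_k, d_{k+1} = (42 − m_{k+1}²)/d_k, a_{k+1} = ⌊(a₀ + m_{k+1})/d_{k+1}⌋ (starting m₀ = 0, d₀ = 1), with convergents p_k = a_k·p_{k-1} + p_{k-2}, q_k = a_k·q_{k-1} + q_{k-2} (p₋₁ = 1, q₋₁ = 0):
  k = 0: a₀ = 6; p₀/q₀ = 6/1; p₀² − 42·q₀² = 36 − 42 = -6.
  k = 1: m = 6, d = 6, a = ⌊(6 + 6)/6⌋ = 2; p/q = (2·6 + 1)/(2·1 + 0) = 13/2; p² − 42·q² = 169 − 168 = 1.
  The first convergent with p² − 42·q² = 1 gives the fundamental solution (x₁, y₁) = (13, 2).
Step 2: Apply the recurrence (x_{n+1}, y_{n+1}) = (x₁x_n + 42y₁y_n, x₁y_n + y₁x_n) repeatedly.
  From (x_1, y_1) = (13, 2): x_2 = 13·13 + 42·2·2 = 337; y_2 = 13·2 + 2·13 = 52.
Step 3: Verify x_2² - 42·y_2² = 113569 - 113568 = 1 (should be 1). ✓

(x_1, y_1) = (13, 2); (x_2, y_2) = (337, 52).


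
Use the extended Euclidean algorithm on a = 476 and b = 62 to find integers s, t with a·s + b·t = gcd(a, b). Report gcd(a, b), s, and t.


Euclidean algorithm on (476, 62) — divide until remainder is 0:
  476 = 7 · 62 + 42
  62 = 1 · 42 + 20
  42 = 2 · 20 + 2
  20 = 10 · 2 + 0
gcd(476, 62) = 2.
Track Bezout coefficients alongside the remainders: start with r₀ = 476 = a·1 + b·0 (s = 1, t = 0) and r₁ = 62 = a·0 + b·1 (s = 0, t = 1); each new remainder r_{k+1} = r_{k-1} − q_k·r_k inherits s_{k+1} = s_{k-1} − q_k·s_k, t_{k+1} = t_{k-1} − q_k·t_k, so r_k = a·s_k + b·t_k at every step:
  q = 7: r = 42, s = 1 − 7·0 = 1, t = 0 − 7·1 = -7  (check: 476·1 + 62·(-7) = 42)
  q = 1: r = 20, s = 0 − 1·1 = -1, t = 1 − 1·(-7) = 8  (check: 476·(-1) + 62·8 = 20)
  q = 2: r = 2, s = 1 − 2·(-1) = 3, t = -7 − 2·8 = -23  (check: 476·3 + 62·(-23) = 2)
The row with r = 2 (the gcd) gives the Bezout coefficients s = 3, t = -23.
Result: 476 · (3) + 62 · (-23) = 2.

gcd(476, 62) = 2; s = 3, t = -23 (check: 476·3 + 62·(-23) = 2).


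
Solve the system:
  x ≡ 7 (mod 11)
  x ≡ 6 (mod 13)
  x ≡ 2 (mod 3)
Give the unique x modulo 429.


Moduli 11, 13, 3 are pairwise coprime; by CRT there is a unique solution modulo M = 11 · 13 · 3 = 429.
Solve pairwise, accumulating the modulus:
  Start with x ≡ 7 (mod 11).
  Combine with x ≡ 6 (mod 13): since gcd(11, 13) = 1, we get a unique residue mod 143.
    Write x = 7 + 11·t and substitute into x ≡ 6 (mod 13): 11·t ≡ 6 − 7 = -1 (mod 13).
    Reduce coefficients mod 13: 11·t ≡ 12 (mod 13).
    The inverse of 11 mod 13 is 6 (since 11·6 = 66 = 5·13 + 1), so t ≡ 6·12 = 72 ≡ 7 (mod 13).
    Then x = 7 + 11·7 = 84, valid modulo lcm(11, 13) = 143: x ≡ 84 (mod 143).
  Combine with x ≡ 2 (mod 3): since gcd(143, 3) = 1, we get a unique residue mod 429.
    Write x = 84 + 143·t and substitute into x ≡ 2 (mod 3): 143·t ≡ 2 − 84 = -82 (mod 3).
    Reduce coefficients mod 3: 2·t ≡ 2 (mod 3).
    The inverse of 2 mod 3 is 2 (since 2·2 = 4 = 1·3 + 1), so t ≡ 2·2 = 4 ≡ 1 (mod 3).
    Then x = 84 + 143·1 = 227, valid modulo lcm(143, 3) = 429: x ≡ 227 (mod 429).
Verify: 227 mod 11 = 7 ✓, 227 mod 13 = 6 ✓, 227 mod 3 = 2 ✓.

x ≡ 227 (mod 429).


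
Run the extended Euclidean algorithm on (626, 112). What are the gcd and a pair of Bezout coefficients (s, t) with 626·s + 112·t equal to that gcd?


Euclidean algorithm on (626, 112) — divide until remainder is 0:
  626 = 5 · 112 + 66
  112 = 1 · 66 + 46
  66 = 1 · 46 + 20
  46 = 2 · 20 + 6
  20 = 3 · 6 + 2
  6 = 3 · 2 + 0
gcd(626, 112) = 2.
Track Bezout coefficients alongside the remainders: start with r₀ = 626 = a·1 + b·0 (s = 1, t = 0) and r₁ = 112 = a·0 + b·1 (s = 0, t = 1); each new remainder r_{k+1} = r_{k-1} − q_k·r_k inherits s_{k+1} = s_{k-1} − q_k·s_k, t_{k+1} = t_{k-1} − q_k·t_k, so r_k = a·s_k + b·t_k at every step:
  q = 5: r = 66, s = 1 − 5·0 = 1, t = 0 − 5·1 = -5  (check: 626·1 + 112·(-5) = 66)
  q = 1: r = 46, s = 0 − 1·1 = -1, t = 1 − 1·(-5) = 6  (check: 626·(-1) + 112·6 = 46)
  q = 1: r = 20, s = 1 − 1·(-1) = 2, t = -5 − 1·6 = -11  (check: 626·2 + 112·(-11) = 20)
  q = 2: r = 6, s = -1 − 2·2 = -5, t = 6 − 2·(-11) = 28  (check: 626·(-5) + 112·28 = 6)
  q = 3: r = 2, s = 2 − 3·(-5) = 17, t = -11 − 3·28 = -95  (check: 626·17 + 112·(-95) = 2)
The row with r = 2 (the gcd) gives the Bezout coefficients s = 17, t = -95.
Result: 626 · (17) + 112 · (-95) = 2.

gcd(626, 112) = 2; s = 17, t = -95 (check: 626·17 + 112·(-95) = 2).


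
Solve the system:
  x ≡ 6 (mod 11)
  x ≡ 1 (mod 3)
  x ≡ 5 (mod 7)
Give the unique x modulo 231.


Moduli 11, 3, 7 are pairwise coprime; by CRT there is a unique solution modulo M = 11 · 3 · 7 = 231.
Solve pairwise, accumulating the modulus:
  Start with x ≡ 6 (mod 11).
  Combine with x ≡ 1 (mod 3): since gcd(11, 3) = 1, we get a unique residue mod 33.
    Write x = 6 + 11·t and substitute into x ≡ 1 (mod 3): 11·t ≡ 1 − 6 = -5 (mod 3).
    Reduce coefficients mod 3: 2·t ≡ 1 (mod 3).
    The inverse of 2 mod 3 is 2 (since 2·2 = 4 = 1·3 + 1), so t ≡ 2·1 = 2 ≡ 2 (mod 3).
    Then x = 6 + 11·2 = 28, valid modulo lcm(11, 3) = 33: x ≡ 28 (mod 33).
  Combine with x ≡ 5 (mod 7): since gcd(33, 7) = 1, we get a unique residue mod 231.
    Write x = 28 + 33·t and substitute into x ≡ 5 (mod 7): 33·t ≡ 5 − 28 = -23 (mod 7).
    Reduce coefficients mod 7: 5·t ≡ 5 (mod 7).
    The inverse of 5 mod 7 is 3 (since 5·3 = 15 = 2·7 + 1), so t ≡ 3·5 = 15 ≡ 1 (mod 7).
    Then x = 28 + 33·1 = 61, valid modulo lcm(33, 7) = 231: x ≡ 61 (mod 231).
Verify: 61 mod 11 = 6 ✓, 61 mod 3 = 1 ✓, 61 mod 7 = 5 ✓.

x ≡ 61 (mod 231).


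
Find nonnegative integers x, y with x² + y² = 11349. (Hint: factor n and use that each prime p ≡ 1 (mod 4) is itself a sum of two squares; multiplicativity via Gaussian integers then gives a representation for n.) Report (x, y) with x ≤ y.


Step 1: Factor n = 11349 = 3^2 · 13 · 97.
Step 2: Check the mod-4 condition on each prime factor: 3 ≡ 3 (mod 4), exponent 2 (must be even); 13 ≡ 1 (mod 4), exponent 1; 97 ≡ 1 (mod 4), exponent 1.
All primes ≡ 3 (mod 4) appear to even exponent (or don't appear), so by the two-squares theorem n IS expressible as a sum of two squares.
Step 3: Build a representation. Group n = k² · m with k = 3 and m = 13 · 97 = 1261 (a product of primes ≡ 1 (mod 4)); a representation of m scales to one of n via (k·x)² + (k·y)² = k²(x² + y²). Each prime p ≡ 1 (mod 4) is itself a sum of two squares; find a² by testing p − a² for a perfect square:
  13: 13 − 1² = 12, 13 − 2² = 9 = 3² ⇒ 13 = 2² + 3².
  97: 97 − 1² = 96, 97 − 2² = 93, 97 − 3² = 88, 97 − 4² = 81 = 9² ⇒ 97 = 4² + 9².
  Combine using the Brahmagupta–Fibonacci identity (a² + b²)(c² + d²) = (ac − bd)² + (ad + bc)² = (ac + bd)² + (ad − bc)²:
  13 · 97 = 1261: from (2² + 3²)(4² + 9²), take (2·4 − 3·9, 2·9 + 3·4) = (8 − 27, 18 + 12) = (-19, 30); dropping signs (only squares matter) gives (19, 30); check 19² + 30² = 361 + 900 = 1261 ✓.
  Scale by k = 3: (3·19, 3·30) = (57, 90).
Step 4: Order so x ≤ y and verify: 57² + 90² = 3249 + 8100 = 11349 = n. ✓

n = 11349 = 57² + 90² (one valid representation with x ≤ y).


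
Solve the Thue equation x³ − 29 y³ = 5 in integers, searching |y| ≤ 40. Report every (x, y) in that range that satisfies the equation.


The equation is x³ - 29y³ = 5. For fixed y, x³ = 29·y³ + 5, so a solution requires the RHS to be a perfect cube.
Strategy: iterate y from -40 to 40, compute RHS = 29·y³ + 5, and check whether it is a (positive or negative) perfect cube.
Check small values of y:
  y = 0: RHS = 5 is not a perfect cube.
  y = 1: RHS = 34 is not a perfect cube.
  y = -1: RHS = -24 is not a perfect cube.
  y = 2: RHS = 237 is not a perfect cube.
  y = -2: RHS = -227 is not a perfect cube.
  y = 3: RHS = 788 is not a perfect cube.
  y = -3: RHS = -778 is not a perfect cube.
Continuing the search up to |y| = 40 finds no solutions either.
No (x, y) in the scanned range satisfies the equation.

No integer solutions with |y| ≤ 40.


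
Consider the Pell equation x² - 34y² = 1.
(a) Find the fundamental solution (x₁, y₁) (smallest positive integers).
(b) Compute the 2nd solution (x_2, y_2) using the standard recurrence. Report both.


Step 1: Find the fundamental solution (x₁, y₁) of x² - 34y² = 1.
  Expand √34 as a continued fraction. a₀ = ⌊√34⌋ = 5; iterate m_{k+1} = d_k·a_k − m_k, d_{k+1} = (34 − m_{k+1}²)/d_k, a_{k+1} = ⌊(a₀ + m_{k+1})/d_{k+1}⌋ (starting m₀ = 0, d₀ = 1), with convergents p_k = a_k·p_{k-1} + p_{k-2}, q_k = a_k·q_{k-1} + q_{k-2} (p₋₁ = 1, q₋₁ = 0):
  k = 0: a₀ = 5; p₀/q₀ = 5/1; p₀² − 34·q₀² = 25 − 34 = -9.
  k = 1: m = 5, d = 9, a = ⌊(5 + 5)/9⌋ = 1; p/q = (1·5 + 1)/(1·1 + 0) = 6/1; p² − 34·q² = 36 − 34 = 2.
  k = 2: m = 4, d = 2, a = ⌊(5 + 4)/2⌋ = 4; p/q = (4·6 + 5)/(4·1 + 1) = 29/5; p² − 34·q² = 841 − 850 = -9.
  k = 3: m = 4, d = 9, a = ⌊(5 + 4)/9⌋ = 1; p/q = (1·29 + 6)/(1·5 + 1) = 35/6; p² − 34·q² = 1225 − 1224 = 1.
  The first convergent with p² − 34·q² = 1 gives the fundamental solution (x₁, y₁) = (35, 6).
Step 2: Apply the recurrence (x_{n+1}, y_{n+1}) = (x₁x_n + 34y₁y_n, x₁y_n + y₁x_n) repeatedly.
  From (x_1, y_1) = (35, 6): x_2 = 35·35 + 34·6·6 = 2449; y_2 = 35·6 + 6·35 = 420.
Step 3: Verify x_2² - 34·y_2² = 5997601 - 5997600 = 1 (should be 1). ✓

(x_1, y_1) = (35, 6); (x_2, y_2) = (2449, 420).


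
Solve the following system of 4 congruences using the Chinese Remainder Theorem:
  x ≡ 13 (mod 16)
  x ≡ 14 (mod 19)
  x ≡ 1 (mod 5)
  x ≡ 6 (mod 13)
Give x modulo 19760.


Product of moduli M = 16 · 19 · 5 · 13 = 19760.
Merge one congruence at a time:
  Start: x ≡ 13 (mod 16).
  Combine with x ≡ 14 (mod 19); new modulus lcm = 304.
    Write x = 13 + 16·t and substitute into x ≡ 14 (mod 19): 16·t ≡ 14 − 13 = 1 (mod 19).
    The inverse of 16 mod 19 is 6 (since 16·6 = 96 = 5·19 + 1), so t ≡ 6·1 = 6 ≡ 6 (mod 19).
    Then x = 13 + 16·6 = 109, valid modulo lcm(16, 19) = 304: x ≡ 109 (mod 304).
  Combine with x ≡ 1 (mod 5); new modulus lcm = 1520.
    Write x = 109 + 304·t and substitute into x ≡ 1 (mod 5): 304·t ≡ 1 − 109 = -108 (mod 5).
    Reduce coefficients mod 5: 4·t ≡ 2 (mod 5).
    The inverse of 4 mod 5 is 4 (since 4·4 = 16 = 3·5 + 1), so t ≡ 4·2 = 8 ≡ 3 (mod 5).
    Then x = 109 + 304·3 = 1021, valid modulo lcm(304, 5) = 1520: x ≡ 1021 (mod 1520).
  Combine with x ≡ 6 (mod 13); new modulus lcm = 19760.
    Write x = 1021 + 1520·t and substitute into x ≡ 6 (mod 13): 1520·t ≡ 6 − 1021 = -1015 (mod 13).
    Reduce coefficients mod 13: 12·t ≡ 12 (mod 13).
    The inverse of 12 mod 13 is 12 (since 12·12 = 144 = 11·13 + 1), so t ≡ 12·12 = 144 ≡ 1 (mod 13).
    Then x = 1021 + 1520·1 = 2541, valid modulo lcm(1520, 13) = 19760: x ≡ 2541 (mod 19760).
Verify against each original: 2541 mod 16 = 13, 2541 mod 19 = 14, 2541 mod 5 = 1, 2541 mod 13 = 6.

x ≡ 2541 (mod 19760).


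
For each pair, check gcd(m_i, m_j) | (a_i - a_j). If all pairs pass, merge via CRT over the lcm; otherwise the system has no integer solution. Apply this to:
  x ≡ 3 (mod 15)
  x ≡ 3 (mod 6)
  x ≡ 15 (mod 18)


Moduli 15, 6, 18 are not pairwise coprime, so CRT works modulo lcm(m_i) when all pairwise compatibility conditions hold.
Pairwise compatibility: gcd(m_i, m_j) must divide a_i - a_j for every pair.
Merge one congruence at a time:
  Start: x ≡ 3 (mod 15).
  Combine with x ≡ 3 (mod 6): gcd(15, 6) = 3; 3 - 3 = 0, which IS divisible by 3, so compatible.
    Write x = 3 + 15·t and substitute into x ≡ 3 (mod 6): 15·t ≡ 3 − 3 = 0 (mod 6).
    Divide the congruence (and modulus) by g = 3: 5·t ≡ 0 (mod 2).
    Reduce coefficients mod 2: 1·t ≡ 0 (mod 2).
    So t ≡ 0 (mod 2).
    Then x = 3 + 15·0 = 3, valid modulo lcm(15, 6) = 30: x ≡ 3 (mod 30).
  Combine with x ≡ 15 (mod 18): gcd(30, 18) = 6; 15 - 3 = 12, which IS divisible by 6, so compatible.
    Write x = 3 + 30·t and substitute into x ≡ 15 (mod 18): 30·t ≡ 15 − 3 = 12 (mod 18).
    Divide the congruence (and modulus) by g = 6: 5·t ≡ 2 (mod 3).
    Reduce coefficients mod 3: 2·t ≡ 2 (mod 3).
    The inverse of 2 mod 3 is 2 (since 2·2 = 4 = 1·3 + 1), so t ≡ 2·2 = 4 ≡ 1 (mod 3).
    Then x = 3 + 30·1 = 33, valid modulo lcm(30, 18) = 90: x ≡ 33 (mod 90).
Verify: 33 mod 15 = 3, 33 mod 6 = 3, 33 mod 18 = 15.

x ≡ 33 (mod 90).


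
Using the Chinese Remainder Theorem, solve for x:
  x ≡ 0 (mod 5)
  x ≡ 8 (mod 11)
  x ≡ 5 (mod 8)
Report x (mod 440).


Moduli 5, 11, 8 are pairwise coprime; by CRT there is a unique solution modulo M = 5 · 11 · 8 = 440.
Solve pairwise, accumulating the modulus:
  Start with x ≡ 0 (mod 5).
  Combine with x ≡ 8 (mod 11): since gcd(5, 11) = 1, we get a unique residue mod 55.
    Write x = 0 + 5·t and substitute into x ≡ 8 (mod 11): 5·t ≡ 8 − 0 = 8 (mod 11).
    The inverse of 5 mod 11 is 9 (since 5·9 = 45 = 4·11 + 1), so t ≡ 9·8 = 72 ≡ 6 (mod 11).
    Then x = 0 + 5·6 = 30, valid modulo lcm(5, 11) = 55: x ≡ 30 (mod 55).
  Combine with x ≡ 5 (mod 8): since gcd(55, 8) = 1, we get a unique residue mod 440.
    Write x = 30 + 55·t and substitute into x ≡ 5 (mod 8): 55·t ≡ 5 − 30 = -25 (mod 8).
    Reduce coefficients mod 8: 7·t ≡ 7 (mod 8).
    The inverse of 7 mod 8 is 7 (since 7·7 = 49 = 6·8 + 1), so t ≡ 7·7 = 49 ≡ 1 (mod 8).
    Then x = 30 + 55·1 = 85, valid modulo lcm(55, 8) = 440: x ≡ 85 (mod 440).
Verify: 85 mod 5 = 0 ✓, 85 mod 11 = 8 ✓, 85 mod 8 = 5 ✓.

x ≡ 85 (mod 440).


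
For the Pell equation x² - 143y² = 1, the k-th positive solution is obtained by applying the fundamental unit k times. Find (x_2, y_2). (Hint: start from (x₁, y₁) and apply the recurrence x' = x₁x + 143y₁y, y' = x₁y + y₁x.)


Step 1: Find the fundamental solution (x₁, y₁) of x² - 143y² = 1.
  Expand √143 as a continued fraction. a₀ = ⌊√143⌋ = 11; iterate m_{k+1} = d_k·a_k − m_k, d_{k+1} = (143 − m_{k+1}²)/d_k, a_{k+1} = ⌊(a₀ + m_{k+1})/d_{k+1}⌋ (starting m₀ = 0, d₀ = 1), with convergents p_k = a_k·p_{k-1} + p_{k-2}, q_k = a_k·q_{k-1} + q_{k-2} (p₋₁ = 1, q₋₁ = 0):
  k = 0: a₀ = 11; p₀/q₀ = 11/1; p₀² − 143·q₀² = 121 − 143 = -22.
  k = 1: m = 11, d = 22, a = ⌊(11 + 11)/22⌋ = 1; p/q = (1·11 + 1)/(1·1 + 0) = 12/1; p² − 143·q² = 144 − 143 = 1.
  The first convergent with p² − 143·q² = 1 gives the fundamental solution (x₁, y₁) = (12, 1).
Step 2: Apply the recurrence (x_{n+1}, y_{n+1}) = (x₁x_n + 143y₁y_n, x₁y_n + y₁x_n) repeatedly.
  From (x_1, y_1) = (12, 1): x_2 = 12·12 + 143·1·1 = 287; y_2 = 12·1 + 1·12 = 24.
Step 3: Verify x_2² - 143·y_2² = 82369 - 82368 = 1 (should be 1). ✓

(x_1, y_1) = (12, 1); (x_2, y_2) = (287, 24).


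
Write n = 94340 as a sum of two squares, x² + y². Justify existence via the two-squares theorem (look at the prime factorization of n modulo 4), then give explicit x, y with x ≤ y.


Step 1: Factor n = 94340 = 2^2 · 5 · 53 · 89.
Step 2: Check the mod-4 condition on each prime factor: 2 = 2 (special); 5 ≡ 1 (mod 4), exponent 1; 53 ≡ 1 (mod 4), exponent 1; 89 ≡ 1 (mod 4), exponent 1.
All primes ≡ 3 (mod 4) appear to even exponent (or don't appear), so by the two-squares theorem n IS expressible as a sum of two squares.
Step 3: Build a representation. Group n = k² · m with k = 2 and m = 5 · 53 · 89 = 23585 (a product of primes ≡ 1 (mod 4)); a representation of m scales to one of n via (k·x)² + (k·y)² = k²(x² + y²). Each prime p ≡ 1 (mod 4) is itself a sum of two squares; find a² by testing p − a² for a perfect square:
  5: 5 − 1² = 4 = 2² ⇒ 5 = 1² + 2².
  53: 53 − 1² = 52, 53 − 2² = 49 = 7² ⇒ 53 = 2² + 7².
  89: 89 − 1² = 88, 89 − 2² = 85, 89 − 3² = 80, 89 − 4² = 73, 89 − 5² = 64 = 8² ⇒ 89 = 5² + 8².
  Combine using the Brahmagupta–Fibonacci identity (a² + b²)(c² + d²) = (ac − bd)² + (ad + bc)² = (ac + bd)² + (ad − bc)²:
  5 · 53 = 265: from (1² + 2²)(2² + 7²), take (1·2 − 2·7, 1·7 + 2·2) = (2 − 14, 7 + 4) = (-12, 11); dropping signs (only squares matter) gives (12, 11); check 12² + 11² = 144 + 121 = 265 ✓.
  265 · 89 = 23585: from (12² + 11²)(5² + 8²), take (12·5 − 11·8, 12·8 + 11·5) = (60 − 88, 96 + 55) = (-28, 151); dropping signs (only squares matter) gives (28, 151); check 28² + 151² = 784 + 22801 = 23585 ✓.
  Scale by k = 2: (2·28, 2·151) = (56, 302).
Step 4: Order so x ≤ y and verify: 56² + 302² = 3136 + 91204 = 94340 = n. ✓

n = 94340 = 56² + 302² (one valid representation with x ≤ y).


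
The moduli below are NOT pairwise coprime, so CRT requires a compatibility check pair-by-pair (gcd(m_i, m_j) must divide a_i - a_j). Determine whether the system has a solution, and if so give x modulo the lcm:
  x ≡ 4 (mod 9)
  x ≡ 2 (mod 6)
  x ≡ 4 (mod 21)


Moduli 9, 6, 21 are not pairwise coprime, so CRT works modulo lcm(m_i) when all pairwise compatibility conditions hold.
Pairwise compatibility: gcd(m_i, m_j) must divide a_i - a_j for every pair.
Merge one congruence at a time:
  Start: x ≡ 4 (mod 9).
  Combine with x ≡ 2 (mod 6): gcd(9, 6) = 3, and 2 - 4 = -2 is NOT divisible by 3.
    ⇒ system is inconsistent (no integer solution).

No solution (the system is inconsistent).


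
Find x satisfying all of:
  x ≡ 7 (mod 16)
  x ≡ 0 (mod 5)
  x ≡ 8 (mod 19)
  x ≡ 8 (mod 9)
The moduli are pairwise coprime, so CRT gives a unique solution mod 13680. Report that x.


Product of moduli M = 16 · 5 · 19 · 9 = 13680.
Merge one congruence at a time:
  Start: x ≡ 7 (mod 16).
  Combine with x ≡ 0 (mod 5); new modulus lcm = 80.
    Write x = 7 + 16·t and substitute into x ≡ 0 (mod 5): 16·t ≡ 0 − 7 = -7 (mod 5).
    Reduce coefficients mod 5: 1·t ≡ 3 (mod 5).
    So t ≡ 3 (mod 5).
    Then x = 7 + 16·3 = 55, valid modulo lcm(16, 5) = 80: x ≡ 55 (mod 80).
  Combine with x ≡ 8 (mod 19); new modulus lcm = 1520.
    Write x = 55 + 80·t and substitute into x ≡ 8 (mod 19): 80·t ≡ 8 − 55 = -47 (mod 19).
    Reduce coefficients mod 19: 4·t ≡ 10 (mod 19).
    The inverse of 4 mod 19 is 5 (since 4·5 = 20 = 1·19 + 1), so t ≡ 5·10 = 50 ≡ 12 (mod 19).
    Then x = 55 + 80·12 = 1015, valid modulo lcm(80, 19) = 1520: x ≡ 1015 (mod 1520).
  Combine with x ≡ 8 (mod 9); new modulus lcm = 13680.
    Write x = 1015 + 1520·t and substitute into x ≡ 8 (mod 9): 1520·t ≡ 8 − 1015 = -1007 (mod 9).
    Reduce coefficients mod 9: 8·t ≡ 1 (mod 9).
    The inverse of 8 mod 9 is 8 (since 8·8 = 64 = 7·9 + 1), so t ≡ 8·1 = 8 ≡ 8 (mod 9).
    Then x = 1015 + 1520·8 = 13175, valid modulo lcm(1520, 9) = 13680: x ≡ 13175 (mod 13680).
Verify against each original: 13175 mod 16 = 7, 13175 mod 5 = 0, 13175 mod 19 = 8, 13175 mod 9 = 8.

x ≡ 13175 (mod 13680).


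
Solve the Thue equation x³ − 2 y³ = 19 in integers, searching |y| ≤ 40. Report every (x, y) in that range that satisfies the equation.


The equation is x³ - 2y³ = 19. For fixed y, x³ = 2·y³ + 19, so a solution requires the RHS to be a perfect cube.
Strategy: iterate y from -40 to 40, compute RHS = 2·y³ + 19, and check whether it is a (positive or negative) perfect cube.
Check small values of y:
  y = 0: RHS = 19 is not a perfect cube.
  y = 1: RHS = 21 is not a perfect cube.
  y = -1: RHS = 17 is not a perfect cube.
  y = 2: RHS = 35 is not a perfect cube.
  y = -2: RHS = 3 is not a perfect cube.
  y = 3: RHS = 73 is not a perfect cube.
  y = -3: RHS = -35 is not a perfect cube.
Continuing the search up to |y| = 40 finds no solutions either.
No (x, y) in the scanned range satisfies the equation.

No integer solutions with |y| ≤ 40.


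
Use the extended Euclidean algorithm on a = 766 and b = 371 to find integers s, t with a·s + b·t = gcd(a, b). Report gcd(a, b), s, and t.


Euclidean algorithm on (766, 371) — divide until remainder is 0:
  766 = 2 · 371 + 24
  371 = 15 · 24 + 11
  24 = 2 · 11 + 2
  11 = 5 · 2 + 1
  2 = 2 · 1 + 0
gcd(766, 371) = 1.
Track Bezout coefficients alongside the remainders: start with r₀ = 766 = a·1 + b·0 (s = 1, t = 0) and r₁ = 371 = a·0 + b·1 (s = 0, t = 1); each new remainder r_{k+1} = r_{k-1} − q_k·r_k inherits s_{k+1} = s_{k-1} − q_k·s_k, t_{k+1} = t_{k-1} − q_k·t_k, so r_k = a·s_k + b·t_k at every step:
  q = 2: r = 24, s = 1 − 2·0 = 1, t = 0 − 2·1 = -2  (check: 766·1 + 371·(-2) = 24)
  q = 15: r = 11, s = 0 − 15·1 = -15, t = 1 − 15·(-2) = 31  (check: 766·(-15) + 371·31 = 11)
  q = 2: r = 2, s = 1 − 2·(-15) = 31, t = -2 − 2·31 = -64  (check: 766·31 + 371·(-64) = 2)
  q = 5: r = 1, s = -15 − 5·31 = -170, t = 31 − 5·(-64) = 351  (check: 766·(-170) + 371·351 = 1)
The row with r = 1 (the gcd) gives the Bezout coefficients s = -170, t = 351.
Result: 766 · (-170) + 371 · (351) = 1.

gcd(766, 371) = 1; s = -170, t = 351 (check: 766·(-170) + 371·351 = 1).


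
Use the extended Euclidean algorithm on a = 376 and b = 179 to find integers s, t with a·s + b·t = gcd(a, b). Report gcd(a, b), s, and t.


Euclidean algorithm on (376, 179) — divide until remainder is 0:
  376 = 2 · 179 + 18
  179 = 9 · 18 + 17
  18 = 1 · 17 + 1
  17 = 17 · 1 + 0
gcd(376, 179) = 1.
Track Bezout coefficients alongside the remainders: start with r₀ = 376 = a·1 + b·0 (s = 1, t = 0) and r₁ = 179 = a·0 + b·1 (s = 0, t = 1); each new remainder r_{k+1} = r_{k-1} − q_k·r_k inherits s_{k+1} = s_{k-1} − q_k·s_k, t_{k+1} = t_{k-1} − q_k·t_k, so r_k = a·s_k + b·t_k at every step:
  q = 2: r = 18, s = 1 − 2·0 = 1, t = 0 − 2·1 = -2  (check: 376·1 + 179·(-2) = 18)
  q = 9: r = 17, s = 0 − 9·1 = -9, t = 1 − 9·(-2) = 19  (check: 376·(-9) + 179·19 = 17)
  q = 1: r = 1, s = 1 − 1·(-9) = 10, t = -2 − 1·19 = -21  (check: 376·10 + 179·(-21) = 1)
The row with r = 1 (the gcd) gives the Bezout coefficients s = 10, t = -21.
Result: 376 · (10) + 179 · (-21) = 1.

gcd(376, 179) = 1; s = 10, t = -21 (check: 376·10 + 179·(-21) = 1).


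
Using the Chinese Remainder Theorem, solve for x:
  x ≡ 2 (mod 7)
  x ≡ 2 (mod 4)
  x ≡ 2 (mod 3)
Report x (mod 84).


Moduli 7, 4, 3 are pairwise coprime; by CRT there is a unique solution modulo M = 7 · 4 · 3 = 84.
Solve pairwise, accumulating the modulus:
  Start with x ≡ 2 (mod 7).
  Combine with x ≡ 2 (mod 4): since gcd(7, 4) = 1, we get a unique residue mod 28.
    Write x = 2 + 7·t and substitute into x ≡ 2 (mod 4): 7·t ≡ 2 − 2 = 0 (mod 4).
    Reduce coefficients mod 4: 3·t ≡ 0 (mod 4).
    The inverse of 3 mod 4 is 3 (since 3·3 = 9 = 2·4 + 1), so t ≡ 3·0 = 0 ≡ 0 (mod 4).
    Then x = 2 + 7·0 = 2, valid modulo lcm(7, 4) = 28: x ≡ 2 (mod 28).
  Combine with x ≡ 2 (mod 3): since gcd(28, 3) = 1, we get a unique residue mod 84.
    Write x = 2 + 28·t and substitute into x ≡ 2 (mod 3): 28·t ≡ 2 − 2 = 0 (mod 3).
    Reduce coefficients mod 3: 1·t ≡ 0 (mod 3).
    So t ≡ 0 (mod 3).
    Then x = 2 + 28·0 = 2, valid modulo lcm(28, 3) = 84: x ≡ 2 (mod 84).
Verify: 2 mod 7 = 2 ✓, 2 mod 4 = 2 ✓, 2 mod 3 = 2 ✓.

x ≡ 2 (mod 84).


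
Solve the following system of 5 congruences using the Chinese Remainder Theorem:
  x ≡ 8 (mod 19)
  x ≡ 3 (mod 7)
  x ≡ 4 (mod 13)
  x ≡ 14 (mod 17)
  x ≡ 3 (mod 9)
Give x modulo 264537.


Product of moduli M = 19 · 7 · 13 · 17 · 9 = 264537.
Merge one congruence at a time:
  Start: x ≡ 8 (mod 19).
  Combine with x ≡ 3 (mod 7); new modulus lcm = 133.
    Write x = 8 + 19·t and substitute into x ≡ 3 (mod 7): 19·t ≡ 3 − 8 = -5 (mod 7).
    Reduce coefficients mod 7: 5·t ≡ 2 (mod 7).
    The inverse of 5 mod 7 is 3 (since 5·3 = 15 = 2·7 + 1), so t ≡ 3·2 = 6 ≡ 6 (mod 7).
    Then x = 8 + 19·6 = 122, valid modulo lcm(19, 7) = 133: x ≡ 122 (mod 133).
  Combine with x ≡ 4 (mod 13); new modulus lcm = 1729.
    Write x = 122 + 133·t and substitute into x ≡ 4 (mod 13): 133·t ≡ 4 − 122 = -118 (mod 13).
    Reduce coefficients mod 13: 3·t ≡ 12 (mod 13).
    The inverse of 3 mod 13 is 9 (since 3·9 = 27 = 2·13 + 1), so t ≡ 9·12 = 108 ≡ 4 (mod 13).
    Then x = 122 + 133·4 = 654, valid modulo lcm(133, 13) = 1729: x ≡ 654 (mod 1729).
  Combine with x ≡ 14 (mod 17); new modulus lcm = 29393.
    Write x = 654 + 1729·t and substitute into x ≡ 14 (mod 17): 1729·t ≡ 14 − 654 = -640 (mod 17).
    Reduce coefficients mod 17: 12·t ≡ 6 (mod 17).
    The inverse of 12 mod 17 is 10 (since 12·10 = 120 = 7·17 + 1), so t ≡ 10·6 = 60 ≡ 9 (mod 17).
    Then x = 654 + 1729·9 = 16215, valid modulo lcm(1729, 17) = 29393: x ≡ 16215 (mod 29393).
  Combine with x ≡ 3 (mod 9); new modulus lcm = 264537.
    Write x = 16215 + 29393·t and substitute into x ≡ 3 (mod 9): 29393·t ≡ 3 − 16215 = -16212 (mod 9).
    Reduce coefficients mod 9: 8·t ≡ 6 (mod 9).
    The inverse of 8 mod 9 is 8 (since 8·8 = 64 = 7·9 + 1), so t ≡ 8·6 = 48 ≡ 3 (mod 9).
    Then x = 16215 + 29393·3 = 104394, valid modulo lcm(29393, 9) = 264537: x ≡ 104394 (mod 264537).
Verify against each original: 104394 mod 19 = 8, 104394 mod 7 = 3, 104394 mod 13 = 4, 104394 mod 17 = 14, 104394 mod 9 = 3.

x ≡ 104394 (mod 264537).


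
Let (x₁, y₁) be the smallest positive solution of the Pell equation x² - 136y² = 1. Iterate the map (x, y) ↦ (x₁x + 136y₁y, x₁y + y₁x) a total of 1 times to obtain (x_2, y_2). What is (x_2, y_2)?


Step 1: Find the fundamental solution (x₁, y₁) of x² - 136y² = 1.
  Expand √136 as a continued fraction. a₀ = ⌊√136⌋ = 11; iterate m_{k+1} = d_k·a_k − m_k, d_{k+1} = (136 − m_{k+1}²)/d_k, a_{k+1} = ⌊(a₀ + m_{k+1})/d_{k+1}⌋ (starting m₀ = 0, d₀ = 1), with convergents p_k = a_k·p_{k-1} + p_{k-2}, q_k = a_k·q_{k-1} + q_{k-2} (p₋₁ = 1, q₋₁ = 0):
  k = 0: a₀ = 11; p₀/q₀ = 11/1; p₀² − 136·q₀² = 121 − 136 = -15.
  k = 1: m = 11, d = 15, a = ⌊(11 + 11)/15⌋ = 1; p/q = (1·11 + 1)/(1·1 + 0) = 12/1; p² − 136·q² = 144 − 136 = 8.
  k = 2: m = 4, d = 8, a = ⌊(11 + 4)/8⌋ = 1; p/q = (1·12 + 11)/(1·1 + 1) = 23/2; p² − 136·q² = 529 − 544 = -15.
  k = 3: m = 4, d = 15, a = ⌊(11 + 4)/15⌋ = 1; p/q = (1·23 + 12)/(1·2 + 1) = 35/3; p² − 136·q² = 1225 − 1224 = 1.
  The first convergent with p² − 136·q² = 1 gives the fundamental solution (x₁, y₁) = (35, 3).
Step 2: Apply the recurrence (x_{n+1}, y_{n+1}) = (x₁x_n + 136y₁y_n, x₁y_n + y₁x_n) repeatedly.
  From (x_1, y_1) = (35, 3): x_2 = 35·35 + 136·3·3 = 2449; y_2 = 35·3 + 3·35 = 210.
Step 3: Verify x_2² - 136·y_2² = 5997601 - 5997600 = 1 (should be 1). ✓

(x_1, y_1) = (35, 3); (x_2, y_2) = (2449, 210).


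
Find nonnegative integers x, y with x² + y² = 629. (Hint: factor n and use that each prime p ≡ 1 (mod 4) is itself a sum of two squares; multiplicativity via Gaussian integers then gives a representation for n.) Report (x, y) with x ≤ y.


Step 1: Factor n = 629 = 17 · 37.
Step 2: Check the mod-4 condition on each prime factor: 17 ≡ 1 (mod 4), exponent 1; 37 ≡ 1 (mod 4), exponent 1.
All primes ≡ 3 (mod 4) appear to even exponent (or don't appear), so by the two-squares theorem n IS expressible as a sum of two squares.
Step 3: Build a representation. Here n = 17 · 37 is a product of primes ≡ 1 (mod 4). Each prime p ≡ 1 (mod 4) is itself a sum of two squares; find a² by testing p − a² for a perfect square:
  17: 17 − 1² = 16 = 4² ⇒ 17 = 1² + 4².
  37: 37 − 1² = 36 = 6² ⇒ 37 = 1² + 6².
  Combine using the Brahmagupta–Fibonacci identity (a² + b²)(c² + d²) = (ac − bd)² + (ad + bc)² = (ac + bd)² + (ad − bc)²:
  17 · 37 = 629: from (1² + 4²)(1² + 6²), take (1·1 − 4·6, 1·6 + 4·1) = (1 − 24, 6 + 4) = (-23, 10); dropping signs (only squares matter) gives (23, 10); check 23² + 10² = 529 + 100 = 629 ✓.
Step 4: Order so x ≤ y and verify: 10² + 23² = 100 + 529 = 629 = n. ✓

n = 629 = 10² + 23² (one valid representation with x ≤ y).
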